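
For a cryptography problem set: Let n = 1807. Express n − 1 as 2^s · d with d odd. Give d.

Halving: 1806 → 903; 903 is odd.
So 1806 = 2^1 · 903.

903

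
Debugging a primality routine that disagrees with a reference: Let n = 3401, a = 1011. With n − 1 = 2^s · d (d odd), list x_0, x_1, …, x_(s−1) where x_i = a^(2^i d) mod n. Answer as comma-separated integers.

n − 1 = 3400 = 2^3 · 425, so s = 3 and d = 425.
x_0 = 1011^425 mod 3401 = 529.
x_1 = 529^2 mod 3401 = 959.
x_2 = 959^2 mod 3401 = 1411.

529, 959, 1411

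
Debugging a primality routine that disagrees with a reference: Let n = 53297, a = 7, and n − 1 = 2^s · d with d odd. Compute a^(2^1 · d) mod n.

n − 1 = 53296 = 2^4 · 3331, so s = 4 and d = 3331.
x_0 = 7^3331 mod 53297 = 30558.
x_1 = 30558^2 mod 53297 = 27924.

27924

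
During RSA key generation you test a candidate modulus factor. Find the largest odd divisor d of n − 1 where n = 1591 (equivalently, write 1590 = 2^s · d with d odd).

Halving: 1590 → 795; 795 is odd.
So 1590 = 2^1 · 795.

795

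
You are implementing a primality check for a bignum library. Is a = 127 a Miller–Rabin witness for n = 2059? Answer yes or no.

yes

n − 1 = 2058 = 2^1 · 1029, so s = 1 and d = 1029.
x_0 = 127^1029 mod 2059 = 46.
x_0 ∉ {1, 2058} and s = 1, so 127 is a Miller–Rabin witness and 2059 is composite.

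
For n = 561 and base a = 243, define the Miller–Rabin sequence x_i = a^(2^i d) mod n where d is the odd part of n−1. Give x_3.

441

n − 1 = 560 = 2^4 · 35, so s = 4 and d = 35.
x_0 = 243^35 mod 561 = 210.
x_1 = 210^2 mod 561 = 342.
x_2 = 342^2 mod 561 = 276.
x_3 = 276^2 mod 561 = 441.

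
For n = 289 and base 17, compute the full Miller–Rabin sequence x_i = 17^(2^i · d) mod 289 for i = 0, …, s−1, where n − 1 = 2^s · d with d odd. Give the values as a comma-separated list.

0, 0, 0, 0, 0

n − 1 = 288 = 2^5 · 9, so s = 5 and d = 9.
x_0 = 17^9 mod 289 = 0.
x_1 = 0^2 mod 289 = 0.
x_2 = 0^2 mod 289 = 0.
x_3 = 0^2 mod 289 = 0.
x_4 = 0^2 mod 289 = 0.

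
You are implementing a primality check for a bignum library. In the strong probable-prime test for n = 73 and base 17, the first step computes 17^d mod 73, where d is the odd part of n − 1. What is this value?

n − 1 = 72 = 2^3 · 9, so s = 3 and d = 9.
17^9 mod 73 = 63.

63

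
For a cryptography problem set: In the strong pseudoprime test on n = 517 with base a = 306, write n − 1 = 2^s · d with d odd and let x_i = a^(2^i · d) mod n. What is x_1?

n − 1 = 516 = 2^2 · 129, so s = 2 and d = 129.
x_0 = 306^129 mod 517 = 324.
x_1 = 324^2 mod 517 = 25.

25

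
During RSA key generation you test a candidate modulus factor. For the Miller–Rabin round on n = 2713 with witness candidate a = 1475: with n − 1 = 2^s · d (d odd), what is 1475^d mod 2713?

60

n − 1 = 2712 = 2^3 · 339, so s = 3 and d = 339.
Repeated squaring mod 2713: 1475^1 ≡ 1475, 1475^2 ≡ 2512, 1475^4 ≡ 2419, 1475^8 ≡ 2333, 1475^16 ≡ 611, 1475^32 ≡ 1640, 1475^64 ≡ 1017, 1475^128 ≡ 636, 1475^256 ≡ 259.
339 = 256 + 64 + 16 + 2 + 1, so 1475^339 ≡ 259·1017·611·2512·1475 ≡ 60 (mod 2713).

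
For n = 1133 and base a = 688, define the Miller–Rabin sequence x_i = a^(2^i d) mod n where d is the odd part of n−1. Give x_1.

n − 1 = 1132 = 2^2 · 283, so s = 2 and d = 283.
x_0 = 688^283 mod 1133 = 568.
x_1 = 568^2 mod 1133 = 852.

852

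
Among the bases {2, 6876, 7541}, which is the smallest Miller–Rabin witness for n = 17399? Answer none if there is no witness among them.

2

n − 1 = 17398 = 2^1 · 8699, so s = 1 and d = 8699.
Base 2: x_0 = 2^8699 mod 17399 = 7017. x_0 ∉ {1, 17398} and s = 1, so 2 is a Miller–Rabin witness and 17399 is composite.
Base 6876: x_0 = 6876^8699 mod 17399 = 5523. x_0 ∉ {1, 17398} and s = 1, so 6876 is a Miller–Rabin witness and 17399 is composite.
Base 7541: x_0 = 7541^8699 mod 17399 = 8440. x_0 ∉ {1, 17398} and s = 1, so 7541 is a Miller–Rabin witness and 17399 is composite.
The smallest witness among the given bases is 2.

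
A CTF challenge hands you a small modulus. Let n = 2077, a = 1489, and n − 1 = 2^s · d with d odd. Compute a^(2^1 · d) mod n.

n − 1 = 2076 = 2^2 · 519, so s = 2 and d = 519.
Repeated squaring mod 2077: 1489^1 ≡ 1489, 1489^2 ≡ 962, 1489^4 ≡ 1179, 1489^8 ≡ 528, 1489^16 ≡ 466, 1489^32 ≡ 1148, 1489^64 ≡ 1086, 1489^128 ≡ 1737, 1489^256 ≡ 1365, 1489^512 ≡ 156.
519 = 512 + 4 + 2 + 1, so 1489^519 ≡ 156·1179·962·1489 ≡ 962 (mod 2077).
x_0 = 962.
x_1 = 962^2 mod 2077 = 1179.

1179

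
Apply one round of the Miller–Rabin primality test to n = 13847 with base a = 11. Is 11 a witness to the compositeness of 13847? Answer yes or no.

n − 1 = 13846 = 2^1 · 6923, so s = 1 and d = 6923.
x_0 = 11^6923 mod 13847 = 2246.
x_0 ∉ {1, 13846} and s = 1, so 11 is a Miller–Rabin witness and 13847 is composite.

yes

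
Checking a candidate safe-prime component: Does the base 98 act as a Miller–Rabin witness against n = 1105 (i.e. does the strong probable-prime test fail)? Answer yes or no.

n − 1 = 1104 = 2^4 · 69, so s = 4 and d = 69.
x_0 = 98^69 mod 1105 = 268.
x_0 is neither 1 nor 1104, so continue squaring.
x_1 = 268^2 mod 1105 = 1104.
x_1 ≡ −1, so 98 is not a witness.

no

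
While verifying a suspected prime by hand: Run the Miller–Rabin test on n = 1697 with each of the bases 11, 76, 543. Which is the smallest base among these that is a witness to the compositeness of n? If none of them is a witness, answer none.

n − 1 = 1696 = 2^5 · 53, so s = 5 and d = 53.
Base 11: x_0 = 11^53 mod 1697 = 1696. x_0 = 1696 ≡ −1, so 11 is not a witness.
Base 76: x_0 = 76^53 mod 1697 = 1296. x_0 is neither 1 nor 1696, so continue squaring. x_1 = 1296^2 mod 1697 = 1283. x_2 = 1283^2 mod 1697 = 1696. x_2 ≡ −1, so 76 is not a witness.
Base 543: x_0 = 543^53 mod 1697 = 1367. x_0 is neither 1 nor 1696, so continue squaring. x_1 = 1367^2 mod 1697 = 292. x_2 = 292^2 mod 1697 = 414. x_3 = 414^2 mod 1697 = 1696. x_3 ≡ −1, so 543 is not a witness.
No listed base is a witness for 1697.

none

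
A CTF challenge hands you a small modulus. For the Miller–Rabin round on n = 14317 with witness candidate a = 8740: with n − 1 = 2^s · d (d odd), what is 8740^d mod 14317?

2494

n − 1 = 14316 = 2^2 · 3579, so s = 2 and d = 3579.
8740^3579 mod 14317 = 2494.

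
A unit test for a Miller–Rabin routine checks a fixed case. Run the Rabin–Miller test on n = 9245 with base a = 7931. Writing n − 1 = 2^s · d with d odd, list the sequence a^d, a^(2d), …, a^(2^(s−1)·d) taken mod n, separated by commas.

7286, 1006

n − 1 = 9244 = 2^2 · 2311, so s = 2 and d = 2311.
x_0 = 7931^2311 mod 9245 = 7286.
x_1 = 7286^2 mod 9245 = 1006.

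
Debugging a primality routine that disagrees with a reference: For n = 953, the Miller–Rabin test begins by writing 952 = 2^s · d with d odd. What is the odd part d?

119

Halving: 952 → 476 → 238 → 119; 119 is odd.
So 952 = 2^3 · 119.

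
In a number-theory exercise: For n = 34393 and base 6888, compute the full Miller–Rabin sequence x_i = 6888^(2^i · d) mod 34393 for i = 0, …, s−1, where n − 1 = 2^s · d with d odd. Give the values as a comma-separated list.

21618, 5840, 22137

n − 1 = 34392 = 2^3 · 4299, so s = 3 and d = 4299.
x_0 = 6888^4299 mod 34393 = 21618.
x_1 = 21618^2 mod 34393 = 5840.
x_2 = 5840^2 mod 34393 = 22137.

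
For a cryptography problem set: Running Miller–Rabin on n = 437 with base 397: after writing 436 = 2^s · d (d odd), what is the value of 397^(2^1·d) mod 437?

384

n − 1 = 436 = 2^2 · 109, so s = 2 and d = 109.
x_0 = 397^109 mod 437 = 188.
x_1 = 188^2 mod 437 = 384.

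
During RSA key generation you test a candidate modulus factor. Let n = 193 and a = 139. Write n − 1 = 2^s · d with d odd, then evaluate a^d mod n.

24

n − 1 = 192 = 2^6 · 3, so s = 6 and d = 3.
139^3 mod 193 = 24.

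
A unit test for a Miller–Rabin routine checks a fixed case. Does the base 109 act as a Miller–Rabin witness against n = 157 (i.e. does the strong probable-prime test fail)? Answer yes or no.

n − 1 = 156 = 2^2 · 39, so s = 2 and d = 39.
Repeated squaring mod 157: 109^1 ≡ 109, 109^2 ≡ 106, 109^4 ≡ 89, 109^8 ≡ 71, 109^16 ≡ 17, 109^32 ≡ 132.
39 = 32 + 4 + 2 + 1, so 109^39 ≡ 132·89·106·109 ≡ 1 (mod 157).
x_0 = 109^39 mod 157 = 1.
x_0 = 1, so 109 is not a witness.

no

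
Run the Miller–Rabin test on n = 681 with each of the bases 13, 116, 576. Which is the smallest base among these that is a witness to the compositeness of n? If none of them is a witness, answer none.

n − 1 = 680 = 2^3 · 85, so s = 3 and d = 85.
Base 13: x_0 = 13^85 mod 681 = 193. x_0 is neither 1 nor 680, so continue squaring. x_1 = 193^2 mod 681 = 475. x_2 = 475^2 mod 681 = 214. Reached i = s−1 = 2 without hitting −1: 13 is a Miller–Rabin witness and 681 is composite.
Base 116: x_0 = 116^85 mod 681 = 167. x_0 is neither 1 nor 680, so continue squaring. x_1 = 167^2 mod 681 = 649. x_2 = 649^2 mod 681 = 343. Reached i = s−1 = 2 without hitting −1: 116 is a Miller–Rabin witness and 681 is composite.
Base 576: x_0 = 576^85 mod 681 = 543. x_0 is neither 1 nor 680, so continue squaring. x_1 = 543^2 mod 681 = 657. x_2 = 657^2 mod 681 = 576. Reached i = s−1 = 2 without hitting −1: 576 is a Miller–Rabin witness and 681 is composite.
The smallest witness among the given bases is 13.

13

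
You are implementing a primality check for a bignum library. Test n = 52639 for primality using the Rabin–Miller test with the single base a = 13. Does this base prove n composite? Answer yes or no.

n − 1 = 52638 = 2^1 · 26319, so s = 1 and d = 26319.
x_0 = 13^26319 mod 52639 = 52638.
x_0 = 52638 ≡ −1, so 13 is not a witness.

no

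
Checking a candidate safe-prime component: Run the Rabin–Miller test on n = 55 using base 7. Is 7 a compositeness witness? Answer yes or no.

yes

n − 1 = 54 = 2^1 · 27, so s = 1 and d = 27.
x_0 = 7^27 mod 55 = 28.
x_0 ∉ {1, 54} and s = 1, so 7 is a Miller–Rabin witness and 55 is composite.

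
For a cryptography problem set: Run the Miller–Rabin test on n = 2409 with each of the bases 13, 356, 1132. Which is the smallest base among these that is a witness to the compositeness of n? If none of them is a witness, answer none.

13

n − 1 = 2408 = 2^3 · 301, so s = 3 and d = 301.
Base 13: x_0 = 13^301 mod 2409 = 772. x_0 is neither 1 nor 2408, so continue squaring. x_1 = 772^2 mod 2409 = 961. x_2 = 961^2 mod 2409 = 874. Reached i = s−1 = 2 without hitting −1: 13 is a Miller–Rabin witness and 2409 is composite.
Base 356: x_0 = 356^301 mod 2409 = 356. x_0 is neither 1 nor 2408, so continue squaring. x_1 = 356^2 mod 2409 = 1468. x_2 = 1468^2 mod 2409 = 1378. Reached i = s−1 = 2 without hitting −1: 356 is a Miller–Rabin witness and 2409 is composite.
Base 1132: x_0 = 1132^301 mod 2409 = 835. x_0 is neither 1 nor 2408, so continue squaring. x_1 = 835^2 mod 2409 = 1024. x_2 = 1024^2 mod 2409 = 661. Reached i = s−1 = 2 without hitting −1: 1132 is a Miller–Rabin witness and 2409 is composite.
The smallest witness among the given bases is 13.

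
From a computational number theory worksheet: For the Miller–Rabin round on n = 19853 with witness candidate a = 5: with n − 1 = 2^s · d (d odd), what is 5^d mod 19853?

15984

n − 1 = 19852 = 2^2 · 4963, so s = 2 and d = 4963.
By repeated squaring, 5^4963 ≡ 15984 (mod 19853).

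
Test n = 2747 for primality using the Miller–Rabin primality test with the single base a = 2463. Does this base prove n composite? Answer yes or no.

yes

n − 1 = 2746 = 2^1 · 1373, so s = 1 and d = 1373.
x_0 = 2463^1373 mod 2747 = 366.
x_0 ∉ {1, 2746} and s = 1, so 2463 is a Miller–Rabin witness and 2747 is composite.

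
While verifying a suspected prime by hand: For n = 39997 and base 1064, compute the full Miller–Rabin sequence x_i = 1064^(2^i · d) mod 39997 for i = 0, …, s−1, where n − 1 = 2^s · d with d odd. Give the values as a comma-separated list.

n − 1 = 39996 = 2^2 · 9999, so s = 2 and d = 9999.
x_0 = 1064^9999 mod 39997 = 35260.
x_1 = 35260^2 mod 39997 = 852.

35260, 852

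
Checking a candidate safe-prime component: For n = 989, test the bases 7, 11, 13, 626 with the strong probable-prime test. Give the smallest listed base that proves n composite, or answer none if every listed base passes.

7

n − 1 = 988 = 2^2 · 247, so s = 2 and d = 247.
Base 7: x_0 = 7^247 mod 989 = 523. x_0 is neither 1 nor 988, so continue squaring. x_1 = 523^2 mod 989 = 565. Reached i = s−1 = 1 without hitting −1: 7 is a Miller–Rabin witness and 989 is composite.
Base 11: x_0 = 11^247 mod 989 = 465. x_0 is neither 1 nor 988, so continue squaring. x_1 = 465^2 mod 989 = 623. Reached i = s−1 = 1 without hitting −1: 11 is a Miller–Rabin witness and 989 is composite.
Base 13: x_0 = 13^247 mod 989 = 326. x_0 is neither 1 nor 988, so continue squaring. x_1 = 326^2 mod 989 = 453. Reached i = s−1 = 1 without hitting −1: 13 is a Miller–Rabin witness and 989 is composite.
Base 626: x_0 = 626^247 mod 989 = 526. x_0 is neither 1 nor 988, so continue squaring. x_1 = 526^2 mod 989 = 745. Reached i = s−1 = 1 without hitting −1: 626 is a Miller–Rabin witness and 989 is composite.
The smallest witness among the given bases is 7.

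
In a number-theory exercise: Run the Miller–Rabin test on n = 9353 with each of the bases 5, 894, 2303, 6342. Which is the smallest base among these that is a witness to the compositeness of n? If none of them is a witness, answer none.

5

n − 1 = 9352 = 2^3 · 1169, so s = 3 and d = 1169.
Base 5: x_0 = 5^1169 mod 9353 = 1749. x_0 is neither 1 nor 9352, so continue squaring. x_1 = 1749^2 mod 9353 = 570. x_2 = 570^2 mod 9353 = 6898. Reached i = s−1 = 2 without hitting −1: 5 is a Miller–Rabin witness and 9353 is composite.
Base 894: x_0 = 894^1169 mod 9353 = 2774. x_0 is neither 1 nor 9352, so continue squaring. x_1 = 2774^2 mod 9353 = 6910. x_2 = 6910^2 mod 9353 = 1035. Reached i = s−1 = 2 without hitting −1: 894 is a Miller–Rabin witness and 9353 is composite.
Base 2303: x_0 = 2303^1169 mod 9353 = 188. x_0 is neither 1 nor 9352, so continue squaring. x_1 = 188^2 mod 9353 = 7285. x_2 = 7285^2 mod 9353 = 2303. Reached i = s−1 = 2 without hitting −1: 2303 is a Miller–Rabin witness and 9353 is composite.
Base 6342: x_0 = 6342^1169 mod 9353 = 2332. x_0 is neither 1 nor 9352, so continue squaring. x_1 = 2332^2 mod 9353 = 4131. x_2 = 4131^2 mod 9353 = 5289. Reached i = s−1 = 2 without hitting −1: 6342 is a Miller–Rabin witness and 9353 is composite.
The smallest witness among the given bases is 5.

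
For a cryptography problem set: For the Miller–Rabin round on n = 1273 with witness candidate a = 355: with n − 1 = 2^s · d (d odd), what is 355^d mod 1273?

n − 1 = 1272 = 2^3 · 159, so s = 3 and d = 159.
By repeated squaring, 355^159 ≡ 578 (mod 1273).

578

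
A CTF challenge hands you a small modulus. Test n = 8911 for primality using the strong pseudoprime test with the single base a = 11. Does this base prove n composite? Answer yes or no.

yes

n − 1 = 8910 = 2^1 · 4455, so s = 1 and d = 4455.
x_0 = 11^4455 mod 8911 = 267.
x_0 ∉ {1, 8910} and s = 1, so 11 is a Miller–Rabin witness and 8911 is composite.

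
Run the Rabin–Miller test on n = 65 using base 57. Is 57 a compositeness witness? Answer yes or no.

n − 1 = 64 = 2^6 · 1, so s = 6 and d = 1.
x_0 = 57^1 mod 65 = 57.
x_0 is neither 1 nor 64, so continue squaring.
x_1 = 57^2 mod 65 = 64.
x_1 ≡ −1, so 57 is not a witness.

no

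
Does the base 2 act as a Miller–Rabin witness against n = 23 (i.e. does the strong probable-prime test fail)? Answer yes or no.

n − 1 = 22 = 2^1 · 11, so s = 1 and d = 11.
x_0 = 2^11 mod 23 = 1.
x_0 = 1, so 2 is not a witness.

no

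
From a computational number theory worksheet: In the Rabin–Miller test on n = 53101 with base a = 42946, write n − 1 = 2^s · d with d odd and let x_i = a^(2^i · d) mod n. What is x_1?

n − 1 = 53100 = 2^2 · 13275, so s = 2 and d = 13275.
x_0 = 42946^13275 mod 53101 = 51926.
x_1 = 51926^2 mod 53101 = 53100.

53100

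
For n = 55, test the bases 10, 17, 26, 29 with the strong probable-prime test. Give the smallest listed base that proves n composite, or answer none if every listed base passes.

10

n − 1 = 54 = 2^1 · 27, so s = 1 and d = 27.
Base 10: x_0 = 10^27 mod 55 = 10. x_0 ∉ {1, 54} and s = 1, so 10 is a Miller–Rabin witness and 55 is composite.
Base 17: x_0 = 17^27 mod 55 = 8. x_0 ∉ {1, 54} and s = 1, so 17 is a Miller–Rabin witness and 55 is composite.
Base 26: x_0 = 26^27 mod 55 = 16. x_0 ∉ {1, 54} and s = 1, so 26 is a Miller–Rabin witness and 55 is composite.
Base 29: x_0 = 29^27 mod 55 = 39. x_0 ∉ {1, 54} and s = 1, so 29 is a Miller–Rabin witness and 55 is composite.
The smallest witness among the given bases is 10.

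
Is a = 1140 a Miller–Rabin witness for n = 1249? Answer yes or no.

n − 1 = 1248 = 2^5 · 39, so s = 5 and d = 39.
x_0 = 1140^39 mod 1249 = 944.
x_0 is neither 1 nor 1248, so continue squaring.
x_1 = 944^2 mod 1249 = 599.
x_2 = 599^2 mod 1249 = 338.
x_3 = 338^2 mod 1249 = 585.
x_4 = 585^2 mod 1249 = 1248.
x_4 ≡ −1, so 1140 is not a witness.

no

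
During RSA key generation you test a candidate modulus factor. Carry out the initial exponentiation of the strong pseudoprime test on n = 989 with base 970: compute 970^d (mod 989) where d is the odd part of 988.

311

n − 1 = 988 = 2^2 · 247, so s = 2 and d = 247.
Repeated squaring mod 989: 970^1 ≡ 970, 970^2 ≡ 361, 970^4 ≡ 762, 970^8 ≡ 101, 970^16 ≡ 311, 970^32 ≡ 788, 970^64 ≡ 841, 970^128 ≡ 146.
247 = 128 + 64 + 32 + 16 + 4 + 2 + 1, so 970^247 ≡ 146·841·788·311·762·361·970 ≡ 311 (mod 989).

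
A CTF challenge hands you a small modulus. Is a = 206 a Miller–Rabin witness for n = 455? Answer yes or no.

n − 1 = 454 = 2^1 · 227, so s = 1 and d = 227.
x_0 = 206^227 mod 455 = 201.
x_0 ∉ {1, 454} and s = 1, so 206 is a Miller–Rabin witness and 455 is composite.

yes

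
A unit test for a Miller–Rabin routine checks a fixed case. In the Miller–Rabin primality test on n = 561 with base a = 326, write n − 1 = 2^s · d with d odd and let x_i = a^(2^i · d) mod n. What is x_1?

100

n − 1 = 560 = 2^4 · 35, so s = 4 and d = 35.
x_0 = 326^35 mod 561 = 197.
x_1 = 197^2 mod 561 = 100.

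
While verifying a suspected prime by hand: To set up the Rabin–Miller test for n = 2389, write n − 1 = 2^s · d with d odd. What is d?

597

Halving: 2388 → 1194 → 597; 597 is odd.
So 2388 = 2^2 · 597.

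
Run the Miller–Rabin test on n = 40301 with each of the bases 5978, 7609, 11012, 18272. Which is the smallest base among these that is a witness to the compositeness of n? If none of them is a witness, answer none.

n − 1 = 40300 = 2^2 · 10075, so s = 2 and d = 10075.
Base 5978: x_0 = 5978^10075 mod 40301 = 2711. x_0 is neither 1 nor 40300, so continue squaring. x_1 = 2711^2 mod 40301 = 14739. Reached i = s−1 = 1 without hitting −1: 5978 is a Miller–Rabin witness and 40301 is composite.
Base 7609: x_0 = 7609^10075 mod 40301 = 35174. x_0 is neither 1 nor 40300, so continue squaring. x_1 = 35174^2 mod 40301 = 9877. Reached i = s−1 = 1 without hitting −1: 7609 is a Miller–Rabin witness and 40301 is composite.
Base 11012: x_0 = 11012^10075 mod 40301 = 17179. x_0 is neither 1 nor 40300, so continue squaring. x_1 = 17179^2 mod 40301 = 34119. Reached i = s−1 = 1 without hitting −1: 11012 is a Miller–Rabin witness and 40301 is composite.
Base 18272: x_0 = 18272^10075 mod 40301 = 25796. x_0 is neither 1 nor 40300, so continue squaring. x_1 = 25796^2 mod 40301 = 23805. Reached i = s−1 = 1 without hitting −1: 18272 is a Miller–Rabin witness and 40301 is composite.
The smallest witness among the given bases is 5978.

5978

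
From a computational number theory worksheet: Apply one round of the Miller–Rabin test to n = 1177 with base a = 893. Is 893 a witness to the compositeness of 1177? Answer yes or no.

n − 1 = 1176 = 2^3 · 147, so s = 3 and d = 147.
x_0 = 893^147 mod 1177 = 1118.
x_0 is neither 1 nor 1176, so continue squaring.
x_1 = 1118^2 mod 1177 = 1127.
x_2 = 1127^2 mod 1177 = 146.
Reached i = s−1 = 2 without hitting −1: 893 is a Miller–Rabin witness and 1177 is composite.

yes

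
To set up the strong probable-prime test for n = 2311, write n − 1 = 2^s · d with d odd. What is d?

1155

Halving: 2310 → 1155; 1155 is odd.
So 2310 = 2^1 · 1155.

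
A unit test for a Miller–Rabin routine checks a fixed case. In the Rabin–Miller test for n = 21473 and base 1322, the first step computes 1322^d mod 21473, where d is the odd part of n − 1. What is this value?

716

n − 1 = 21472 = 2^5 · 671, so s = 5 and d = 671.
1322^671 mod 21473 = 716.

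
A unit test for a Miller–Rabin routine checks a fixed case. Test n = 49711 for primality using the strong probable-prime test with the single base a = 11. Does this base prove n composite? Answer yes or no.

n − 1 = 49710 = 2^1 · 24855, so s = 1 and d = 24855.
x_0 = 11^24855 mod 49711 = 1.
x_0 = 1, so 11 is not a witness.

no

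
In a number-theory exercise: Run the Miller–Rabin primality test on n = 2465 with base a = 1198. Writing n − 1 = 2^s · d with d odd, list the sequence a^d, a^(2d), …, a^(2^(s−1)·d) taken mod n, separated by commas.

n − 1 = 2464 = 2^5 · 77, so s = 5 and d = 77.
x_0 = 1198^77 mod 2465 = 1913.
x_1 = 1913^2 mod 2465 = 1509.
x_2 = 1509^2 mod 2465 = 1886.
x_3 = 1886^2 mod 2465 = 1.
x_4 = 1^2 mod 2465 = 1.

1913, 1509, 1886, 1, 1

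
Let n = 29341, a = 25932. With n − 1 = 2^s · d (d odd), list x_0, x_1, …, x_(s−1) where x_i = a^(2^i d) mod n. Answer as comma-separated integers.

12882, 22569

n − 1 = 29340 = 2^2 · 7335, so s = 2 and d = 7335.
x_0 = 25932^7335 mod 29341 = 12882.
x_1 = 12882^2 mod 29341 = 22569.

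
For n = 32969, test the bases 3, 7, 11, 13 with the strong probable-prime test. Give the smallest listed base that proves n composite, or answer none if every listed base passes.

none

n − 1 = 32968 = 2^3 · 4121, so s = 3 and d = 4121.
Base 3: x_0 = 3^4121 mod 32969 = 24899. x_0 is neither 1 nor 32968, so continue squaring. x_1 = 24899^2 mod 32969 = 11125. x_2 = 11125^2 mod 32969 = 32968. x_2 ≡ −1, so 3 is not a witness.
Base 7: x_0 = 7^4121 mod 32969 = 8070. x_0 is neither 1 nor 32968, so continue squaring. x_1 = 8070^2 mod 32969 = 11125. x_2 = 11125^2 mod 32969 = 32968. x_2 ≡ −1, so 7 is not a witness.
Base 11: x_0 = 11^4121 mod 32969 = 8070. x_0 is neither 1 nor 32968, so continue squaring. x_1 = 8070^2 mod 32969 = 11125. x_2 = 11125^2 mod 32969 = 32968. x_2 ≡ −1, so 11 is not a witness.
Base 13: x_0 = 13^4121 mod 32969 = 1. x_0 = 1, so 13 is not a witness.
No listed base is a witness for 32969.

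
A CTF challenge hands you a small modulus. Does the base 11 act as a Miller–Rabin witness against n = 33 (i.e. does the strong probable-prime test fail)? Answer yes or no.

n − 1 = 32 = 2^5 · 1, so s = 5 and d = 1.
x_0 = 11^1 mod 33 = 11.
x_0 is neither 1 nor 32, so continue squaring.
x_1 = 11^2 mod 33 = 22.
x_2 = 22^2 mod 33 = 22.
x_3 = 22^2 mod 33 = 22.
x_4 = 22^2 mod 33 = 22.
Reached i = s−1 = 4 without hitting −1: 11 is a Miller–Rabin witness and 33 is composite.

yes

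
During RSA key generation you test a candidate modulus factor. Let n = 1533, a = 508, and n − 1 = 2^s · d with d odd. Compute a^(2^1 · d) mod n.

n − 1 = 1532 = 2^2 · 383, so s = 2 and d = 383.
x_0 = 508^383 mod 1533 = 1192.
x_1 = 1192^2 mod 1533 = 1306.

1306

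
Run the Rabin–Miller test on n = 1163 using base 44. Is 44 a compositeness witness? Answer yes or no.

no

n − 1 = 1162 = 2^1 · 581, so s = 1 and d = 581.
x_0 = 44^581 mod 1163 = 1.
x_0 = 1, so 44 is not a witness.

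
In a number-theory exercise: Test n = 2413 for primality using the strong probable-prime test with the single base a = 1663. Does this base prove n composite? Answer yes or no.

yes

n − 1 = 2412 = 2^2 · 603, so s = 2 and d = 603.
x_0 = 1663^603 mod 2413 = 2222.
x_0 is neither 1 nor 2412, so continue squaring.
x_1 = 2222^2 mod 2413 = 286.
Reached i = s−1 = 1 without hitting −1: 1663 is a Miller–Rabin witness and 2413 is composite.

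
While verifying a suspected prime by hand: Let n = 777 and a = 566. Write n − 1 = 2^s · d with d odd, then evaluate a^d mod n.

n − 1 = 776 = 2^3 · 97, so s = 3 and d = 97.
Repeated squaring mod 777: 566^1 ≡ 566, 566^2 ≡ 232, 566^4 ≡ 211, 566^8 ≡ 232, 566^16 ≡ 211, 566^32 ≡ 232, 566^64 ≡ 211.
97 = 64 + 32 + 1, so 566^97 ≡ 211·232·566 ≡ 566 (mod 777).

566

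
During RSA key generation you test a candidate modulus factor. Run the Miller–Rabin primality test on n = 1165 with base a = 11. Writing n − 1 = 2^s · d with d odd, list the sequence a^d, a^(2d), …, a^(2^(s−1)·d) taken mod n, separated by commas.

n − 1 = 1164 = 2^2 · 291, so s = 2 and d = 291.
x_0 = 11^291 mod 1165 = 186.
x_1 = 186^2 mod 1165 = 811.

186, 811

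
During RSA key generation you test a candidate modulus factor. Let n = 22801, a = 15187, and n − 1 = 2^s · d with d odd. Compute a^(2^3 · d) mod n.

7853

n − 1 = 22800 = 2^4 · 1425, so s = 4 and d = 1425.
x_0 = 15187^1425 mod 22801 = 10418.
x_1 = 10418^2 mod 22801 = 1964.
x_2 = 1964^2 mod 22801 = 3927.
x_3 = 3927^2 mod 22801 = 7853.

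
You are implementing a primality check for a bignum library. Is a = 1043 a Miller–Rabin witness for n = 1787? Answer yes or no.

n − 1 = 1786 = 2^1 · 893, so s = 1 and d = 893.
x_0 = 1043^893 mod 1787 = 1786.
x_0 = 1786 ≡ −1, so 1043 is not a witness.

no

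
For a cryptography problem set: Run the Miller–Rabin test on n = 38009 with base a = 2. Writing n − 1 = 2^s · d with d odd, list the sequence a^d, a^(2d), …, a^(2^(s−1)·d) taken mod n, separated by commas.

n − 1 = 38008 = 2^3 · 4751, so s = 3 and d = 4751.
x_0 = 2^4751 mod 38009 = 26169.
x_1 = 26169^2 mod 38009 = 8408.
x_2 = 8408^2 mod 38009 = 35733.

26169, 8408, 35733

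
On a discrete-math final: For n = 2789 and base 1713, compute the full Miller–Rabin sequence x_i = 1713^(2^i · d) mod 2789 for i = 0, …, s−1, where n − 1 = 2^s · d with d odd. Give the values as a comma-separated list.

n − 1 = 2788 = 2^2 · 697, so s = 2 and d = 697.
x_0 = 1713^697 mod 2789 = 2788.
x_1 = 2788^2 mod 2789 = 1.

2788, 1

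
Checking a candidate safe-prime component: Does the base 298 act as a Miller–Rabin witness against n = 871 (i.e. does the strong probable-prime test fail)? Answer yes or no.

n − 1 = 870 = 2^1 · 435, so s = 1 and d = 435.
Repeated squaring mod 871: 298^1 ≡ 298, 298^2 ≡ 833, 298^4 ≡ 573, 298^8 ≡ 833, 298^16 ≡ 573, 298^32 ≡ 833, 298^64 ≡ 573, 298^128 ≡ 833, 298^256 ≡ 573.
435 = 256 + 128 + 32 + 16 + 2 + 1, so 298^435 ≡ 573·833·833·573·833·298 ≡ 870 (mod 871).
x_0 = 298^435 mod 871 = 870.
x_0 = 870 ≡ −1, so 298 is not a witness.

no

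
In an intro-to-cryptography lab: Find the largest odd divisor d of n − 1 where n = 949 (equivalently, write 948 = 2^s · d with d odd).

237

Halving: 948 → 474 → 237; 237 is odd.
So 948 = 2^2 · 237.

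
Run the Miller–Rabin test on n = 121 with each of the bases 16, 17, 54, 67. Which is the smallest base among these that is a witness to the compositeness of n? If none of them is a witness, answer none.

n − 1 = 120 = 2^3 · 15, so s = 3 and d = 15.
Base 16: x_0 = 16^15 mod 121 = 89. x_0 is neither 1 nor 120, so continue squaring. x_1 = 89^2 mod 121 = 56. x_2 = 56^2 mod 121 = 111. Reached i = s−1 = 2 without hitting −1: 16 is a Miller–Rabin witness and 121 is composite.
Base 17: x_0 = 17^15 mod 121 = 10. x_0 is neither 1 nor 120, so continue squaring. x_1 = 10^2 mod 121 = 100. x_2 = 100^2 mod 121 = 78. Reached i = s−1 = 2 without hitting −1: 17 is a Miller–Rabin witness and 121 is composite.
Base 54: x_0 = 54^15 mod 121 = 98. x_0 is neither 1 nor 120, so continue squaring. x_1 = 98^2 mod 121 = 45. x_2 = 45^2 mod 121 = 89. Reached i = s−1 = 2 without hitting −1: 54 is a Miller–Rabin witness and 121 is composite.
Base 67: x_0 = 67^15 mod 121 = 23. x_0 is neither 1 nor 120, so continue squaring. x_1 = 23^2 mod 121 = 45. x_2 = 45^2 mod 121 = 89. Reached i = s−1 = 2 without hitting −1: 67 is a Miller–Rabin witness and 121 is composite.
The smallest witness among the given bases is 16.

16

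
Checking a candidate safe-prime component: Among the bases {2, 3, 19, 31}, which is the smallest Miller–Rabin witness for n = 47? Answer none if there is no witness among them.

none

n − 1 = 46 = 2^1 · 23, so s = 1 and d = 23.
Base 2: x_0 = 2^23 mod 47 = 1. x_0 = 1, so 2 is not a witness.
Base 3: x_0 = 3^23 mod 47 = 1. x_0 = 1, so 3 is not a witness.
Base 19: x_0 = 19^23 mod 47 = 46. x_0 = 46 ≡ −1, so 19 is not a witness.
Base 31: x_0 = 31^23 mod 47 = 46. x_0 = 46 ≡ −1, so 31 is not a witness.
No listed base is a witness for 47.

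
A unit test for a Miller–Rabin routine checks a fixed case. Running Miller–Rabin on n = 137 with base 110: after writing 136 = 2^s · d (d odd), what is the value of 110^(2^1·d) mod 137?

37

n − 1 = 136 = 2^3 · 17, so s = 3 and d = 17.
x_0 = 110^17 mod 137 = 41.
x_1 = 41^2 mod 137 = 37.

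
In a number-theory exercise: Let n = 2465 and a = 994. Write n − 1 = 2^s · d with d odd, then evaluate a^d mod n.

n − 1 = 2464 = 2^5 · 77, so s = 5 and d = 77.
994^77 mod 2465 = 1114.

1114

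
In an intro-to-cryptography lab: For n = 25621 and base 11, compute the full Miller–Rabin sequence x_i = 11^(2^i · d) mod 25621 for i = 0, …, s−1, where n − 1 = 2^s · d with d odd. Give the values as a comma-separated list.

n − 1 = 25620 = 2^2 · 6405, so s = 2 and d = 6405.
x_0 = 11^6405 mod 25621 = 2087.
x_1 = 2087^2 mod 25621 = 25620.

2087, 25620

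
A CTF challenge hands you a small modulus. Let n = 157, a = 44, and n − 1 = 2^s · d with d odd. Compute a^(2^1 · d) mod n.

1

n − 1 = 156 = 2^2 · 39, so s = 2 and d = 39.
x_0 = 44^39 mod 157 = 156.
x_1 = 156^2 mod 157 = 1.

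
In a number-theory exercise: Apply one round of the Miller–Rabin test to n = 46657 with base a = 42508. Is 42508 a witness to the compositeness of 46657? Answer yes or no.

no

n − 1 = 46656 = 2^6 · 729, so s = 6 and d = 729.
x_0 = 42508^729 mod 46657 = 216.
x_0 is neither 1 nor 46656, so continue squaring.
x_1 = 216^2 mod 46657 = 46656.
x_1 ≡ −1, so 42508 is not a witness.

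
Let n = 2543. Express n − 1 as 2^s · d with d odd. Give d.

1271

Halving: 2542 → 1271; 1271 is odd.
So 2542 = 2^1 · 1271.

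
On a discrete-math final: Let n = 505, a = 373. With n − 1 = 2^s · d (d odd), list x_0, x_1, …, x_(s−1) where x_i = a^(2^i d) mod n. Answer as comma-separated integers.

447, 334, 456

n − 1 = 504 = 2^3 · 63, so s = 3 and d = 63.
x_0 = 373^63 mod 505 = 447.
x_1 = 447^2 mod 505 = 334.
x_2 = 334^2 mod 505 = 456.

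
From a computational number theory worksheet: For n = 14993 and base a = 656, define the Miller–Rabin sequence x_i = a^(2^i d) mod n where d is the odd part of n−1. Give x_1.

7923

n − 1 = 14992 = 2^4 · 937, so s = 4 and d = 937.
x_0 = 656^937 mod 14993 = 1139.
x_1 = 1139^2 mod 14993 = 7923.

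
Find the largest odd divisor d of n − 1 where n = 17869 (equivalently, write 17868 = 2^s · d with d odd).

4467

Halving: 17868 → 8934 → 4467; 4467 is odd.
So 17868 = 2^2 · 4467.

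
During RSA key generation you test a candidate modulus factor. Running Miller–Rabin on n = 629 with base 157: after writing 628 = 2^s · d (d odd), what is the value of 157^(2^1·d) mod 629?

n − 1 = 628 = 2^2 · 157, so s = 2 and d = 157.
x_0 = 157^157 mod 629 = 123.
x_1 = 123^2 mod 629 = 33.

33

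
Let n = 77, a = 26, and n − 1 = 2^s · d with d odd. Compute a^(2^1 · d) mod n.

53

n − 1 = 76 = 2^2 · 19, so s = 2 and d = 19.
x_0 = 26^19 mod 77 = 47.
x_1 = 47^2 mod 77 = 53.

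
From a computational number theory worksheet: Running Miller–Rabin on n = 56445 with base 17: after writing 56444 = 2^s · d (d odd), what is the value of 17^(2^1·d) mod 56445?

23719

n − 1 = 56444 = 2^2 · 14111, so s = 2 and d = 14111.
x_0 = 17^14111 mod 56445 = 54758.
x_1 = 54758^2 mod 56445 = 23719.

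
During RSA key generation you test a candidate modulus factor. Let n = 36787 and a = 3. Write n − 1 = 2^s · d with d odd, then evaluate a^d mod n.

n − 1 = 36786 = 2^1 · 18393, so s = 1 and d = 18393.
Repeated squaring mod 36787: 3^1 ≡ 3, 3^2 ≡ 9, 3^4 ≡ 81, 3^8 ≡ 6561, 3^16 ≡ 5931, 3^32 ≡ 8389, 3^64 ≡ 1790, 3^128 ≡ 3631, 3^256 ≡ 14415, 3^512 ≡ 19249, 3^1024 ≡ 5337, 3^2048 ≡ 10431, 3^4096 ≡ 26602, 3^8192 ≡ 31672, 3^16384 ≡ 7668.
18393 = 16384 + 1024 + 512 + 256 + 128 + 64 + 16 + 8 + 1, so 3^18393 ≡ 7668·5337·19249·14415·3631·1790·5931·6561·3 ≡ 36786 (mod 36787).

36786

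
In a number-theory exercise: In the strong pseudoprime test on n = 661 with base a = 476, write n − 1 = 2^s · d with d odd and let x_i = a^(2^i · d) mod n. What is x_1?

n − 1 = 660 = 2^2 · 165, so s = 2 and d = 165.
Repeated squaring mod 661: 476^1 ≡ 476, 476^2 ≡ 514, 476^4 ≡ 457, 476^8 ≡ 634, 476^16 ≡ 68, 476^32 ≡ 658, 476^64 ≡ 9, 476^128 ≡ 81.
165 = 128 + 32 + 4 + 1, so 476^165 ≡ 81·658·457·476 ≡ 555 (mod 661).
x_0 = 555.
x_1 = 555^2 mod 661 = 660.

660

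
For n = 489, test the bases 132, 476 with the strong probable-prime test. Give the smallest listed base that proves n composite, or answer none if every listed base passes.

n − 1 = 488 = 2^3 · 61, so s = 3 and d = 61.
Base 132: x_0 = 132^61 mod 489 = 387. x_0 is neither 1 nor 488, so continue squaring. x_1 = 387^2 mod 489 = 135. x_2 = 135^2 mod 489 = 132. Reached i = s−1 = 2 without hitting −1: 132 is a Miller–Rabin witness and 489 is composite.
Base 476: x_0 = 476^61 mod 489 = 452. x_0 is neither 1 nor 488, so continue squaring. x_1 = 452^2 mod 489 = 391. x_2 = 391^2 mod 489 = 313. Reached i = s−1 = 2 without hitting −1: 476 is a Miller–Rabin witness and 489 is composite.
The smallest witness among the given bases is 132.

132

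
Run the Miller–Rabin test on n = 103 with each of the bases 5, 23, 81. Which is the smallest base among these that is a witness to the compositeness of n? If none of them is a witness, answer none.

none

n − 1 = 102 = 2^1 · 51, so s = 1 and d = 51.
Base 5: x_0 = 5^51 mod 103 = 102. x_0 = 102 ≡ −1, so 5 is not a witness.
Base 23: x_0 = 23^51 mod 103 = 1. x_0 = 1, so 23 is not a witness.
Base 81: x_0 = 81^51 mod 103 = 1. x_0 = 1, so 81 is not a witness.
No listed base is a witness for 103.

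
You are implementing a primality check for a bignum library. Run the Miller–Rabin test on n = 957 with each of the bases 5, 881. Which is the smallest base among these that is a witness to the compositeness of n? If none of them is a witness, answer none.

n − 1 = 956 = 2^2 · 239, so s = 2 and d = 239.
Base 5: x_0 = 5^239 mod 957 = 614. x_0 is neither 1 nor 956, so continue squaring. x_1 = 614^2 mod 957 = 895. Reached i = s−1 = 1 without hitting −1: 5 is a Miller–Rabin witness and 957 is composite.
Base 881: x_0 = 881^239 mod 957 = 221. x_0 is neither 1 nor 956, so continue squaring. x_1 = 221^2 mod 957 = 34. Reached i = s−1 = 1 without hitting −1: 881 is a Miller–Rabin witness and 957 is composite.
The smallest witness among the given bases is 5.

5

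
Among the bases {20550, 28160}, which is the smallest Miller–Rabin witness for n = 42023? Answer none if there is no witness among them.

n − 1 = 42022 = 2^1 · 21011, so s = 1 and d = 21011.
Base 20550: x_0 = 20550^21011 mod 42023 = 1. x_0 = 1, so 20550 is not a witness.
Base 28160: x_0 = 28160^21011 mod 42023 = 1. x_0 = 1, so 28160 is not a witness.
No listed base is a witness for 42023.

none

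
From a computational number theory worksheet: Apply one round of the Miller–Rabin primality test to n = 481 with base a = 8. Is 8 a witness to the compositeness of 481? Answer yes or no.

no

n − 1 = 480 = 2^5 · 15, so s = 5 and d = 15.
By repeated squaring, 8^15 ≡ 31 (mod 481).
x_0 = 8^15 mod 481 = 31.
x_0 is neither 1 nor 480, so continue squaring.
x_1 = 31^2 mod 481 = 480.
x_1 ≡ −1, so 8 is not a witness.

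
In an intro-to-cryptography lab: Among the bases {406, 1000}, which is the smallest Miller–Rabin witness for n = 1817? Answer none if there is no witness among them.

n − 1 = 1816 = 2^3 · 227, so s = 3 and d = 227.
Base 406: x_0 = 406^227 mod 1817 = 494. x_0 is neither 1 nor 1816, so continue squaring. x_1 = 494^2 mod 1817 = 558. x_2 = 558^2 mod 1817 = 657. Reached i = s−1 = 2 without hitting −1: 406 is a Miller–Rabin witness and 1817 is composite.
Base 1000: x_0 = 1000^227 mod 1817 = 697. x_0 is neither 1 nor 1816, so continue squaring. x_1 = 697^2 mod 1817 = 670. x_2 = 670^2 mod 1817 = 101. Reached i = s−1 = 2 without hitting −1: 1000 is a Miller–Rabin witness and 1817 is composite.
The smallest witness among the given bases is 406.

406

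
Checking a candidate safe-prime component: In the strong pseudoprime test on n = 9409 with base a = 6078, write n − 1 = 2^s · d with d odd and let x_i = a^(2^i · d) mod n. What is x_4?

3493

n − 1 = 9408 = 2^6 · 147, so s = 6 and d = 147.
x_0 = 6078^147 mod 9409 = 3639.
x_1 = 3639^2 mod 9409 = 3858.
x_2 = 3858^2 mod 9409 = 8535.
x_3 = 8535^2 mod 9409 = 1747.
x_4 = 1747^2 mod 9409 = 3493.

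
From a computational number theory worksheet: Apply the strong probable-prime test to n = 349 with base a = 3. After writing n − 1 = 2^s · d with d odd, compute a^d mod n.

348

n − 1 = 348 = 2^2 · 87, so s = 2 and d = 87.
3^87 mod 349 = 348.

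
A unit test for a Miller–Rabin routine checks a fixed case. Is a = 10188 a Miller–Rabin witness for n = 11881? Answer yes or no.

n − 1 = 11880 = 2^3 · 1485, so s = 3 and d = 1485.
x_0 = 10188^1485 mod 11881 = 5744.
x_0 is neither 1 nor 11880, so continue squaring.
x_1 = 5744^2 mod 11881 = 11880.
x_1 ≡ −1, so 10188 is not a witness.

no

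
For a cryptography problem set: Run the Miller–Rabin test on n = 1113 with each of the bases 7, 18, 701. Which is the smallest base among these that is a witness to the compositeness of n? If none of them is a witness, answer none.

n − 1 = 1112 = 2^3 · 139, so s = 3 and d = 139.
Base 7: x_0 = 7^139 mod 1113 = 679. x_0 is neither 1 nor 1112, so continue squaring. x_1 = 679^2 mod 1113 = 259. x_2 = 259^2 mod 1113 = 301. Reached i = s−1 = 2 without hitting −1: 7 is a Miller–Rabin witness and 1113 is composite.
Base 18: x_0 = 18^139 mod 1113 = 522. x_0 is neither 1 nor 1112, so continue squaring. x_1 = 522^2 mod 1113 = 912. x_2 = 912^2 mod 1113 = 333. Reached i = s−1 = 2 without hitting −1: 18 is a Miller–Rabin witness and 1113 is composite.
Base 701: x_0 = 701^139 mod 1113 = 92. x_0 is neither 1 nor 1112, so continue squaring. x_1 = 92^2 mod 1113 = 673. x_2 = 673^2 mod 1113 = 1051. Reached i = s−1 = 2 without hitting −1: 701 is a Miller–Rabin witness and 1113 is composite.
The smallest witness among the given bases is 7.

7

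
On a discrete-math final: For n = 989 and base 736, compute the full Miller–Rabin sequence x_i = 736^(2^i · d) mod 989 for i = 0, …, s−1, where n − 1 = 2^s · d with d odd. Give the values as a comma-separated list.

46, 138

n − 1 = 988 = 2^2 · 247, so s = 2 and d = 247.
x_0 = 736^247 mod 989 = 46.
x_1 = 46^2 mod 989 = 138.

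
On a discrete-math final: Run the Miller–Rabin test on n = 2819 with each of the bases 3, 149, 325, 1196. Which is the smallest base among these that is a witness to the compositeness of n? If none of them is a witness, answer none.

none

n − 1 = 2818 = 2^1 · 1409, so s = 1 and d = 1409.
Base 3: x_0 = 3^1409 mod 2819 = 1. x_0 = 1, so 3 is not a witness.
Base 149: x_0 = 149^1409 mod 2819 = 2818. x_0 = 2818 ≡ −1, so 149 is not a witness.
Base 325: x_0 = 325^1409 mod 2819 = 2818. x_0 = 2818 ≡ −1, so 325 is not a witness.
Base 1196: x_0 = 1196^1409 mod 2819 = 1. x_0 = 1, so 1196 is not a witness.
No listed base is a witness for 2819.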